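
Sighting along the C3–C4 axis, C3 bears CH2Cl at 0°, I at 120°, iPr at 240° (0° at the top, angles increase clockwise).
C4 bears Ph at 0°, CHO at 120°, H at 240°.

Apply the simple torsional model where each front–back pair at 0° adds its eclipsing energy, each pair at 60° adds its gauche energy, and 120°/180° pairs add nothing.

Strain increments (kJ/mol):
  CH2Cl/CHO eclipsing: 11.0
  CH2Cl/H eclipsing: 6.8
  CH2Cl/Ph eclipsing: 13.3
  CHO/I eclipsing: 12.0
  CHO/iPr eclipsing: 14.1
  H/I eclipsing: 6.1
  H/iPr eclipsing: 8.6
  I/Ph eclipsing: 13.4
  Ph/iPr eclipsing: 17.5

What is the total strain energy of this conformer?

33.9 kJ/mol

This conformer (eclipsed): CH2Cl–Ph eclipsed, I–CHO eclipsed, iPr–H eclipsed; 13.3 + 12.0 + 8.6 = 33.9 kJ/mol.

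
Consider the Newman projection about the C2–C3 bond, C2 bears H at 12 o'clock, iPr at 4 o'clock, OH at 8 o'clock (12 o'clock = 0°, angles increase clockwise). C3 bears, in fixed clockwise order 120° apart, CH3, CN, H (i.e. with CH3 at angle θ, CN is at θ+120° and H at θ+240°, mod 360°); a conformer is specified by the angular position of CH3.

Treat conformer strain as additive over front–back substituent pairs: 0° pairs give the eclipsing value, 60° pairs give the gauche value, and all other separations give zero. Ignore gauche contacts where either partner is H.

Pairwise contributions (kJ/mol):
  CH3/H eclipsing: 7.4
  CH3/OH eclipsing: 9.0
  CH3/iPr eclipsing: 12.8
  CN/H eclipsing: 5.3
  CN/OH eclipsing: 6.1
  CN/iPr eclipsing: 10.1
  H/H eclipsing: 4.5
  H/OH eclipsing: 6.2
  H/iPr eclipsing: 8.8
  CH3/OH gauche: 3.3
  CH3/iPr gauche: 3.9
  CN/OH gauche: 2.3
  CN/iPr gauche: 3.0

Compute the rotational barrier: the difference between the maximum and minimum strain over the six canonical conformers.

17.4 kJ/mol

CH3 at 0° is eclipsed. H at 0° is eclipsed with CH3 at 0° (7.4); iPr at 120° is eclipsed with CN at 120° (10.1); OH at 240° is eclipsed with H at 240° (6.2). Total 23.7 kJ/mol.
CH3 at 60° is staggered. iPr at 120° is gauche with CH3 at 60° (3.9); iPr at 120° is gauche with CN at 180° (3.0); OH at 240° is gauche with CN at 180° (2.3). Total 9.2 kJ/mol.
CH3 at 120° is eclipsed. H at 0° is eclipsed with H at 0° (4.5); iPr at 120° is eclipsed with CH3 at 120° (12.8); OH at 240° is eclipsed with CN at 240° (6.1). Total 23.4 kJ/mol.
CH3 at 180° is staggered. iPr at 120° is gauche with CH3 at 180° (3.9); OH at 240° is gauche with CH3 at 180° (3.3); OH at 240° is gauche with CN at 300° (2.3). Total 9.5 kJ/mol.
CH3 at 240° is eclipsed. H at 0° is eclipsed with CN at 0° (5.3); iPr at 120° is eclipsed with H at 120° (8.8); OH at 240° is eclipsed with CH3 at 240° (9.0). Total 23.1 kJ/mol.
CH3 at 300° is staggered. iPr at 120° is gauche with CN at 60° (3.0); OH at 240° is gauche with CH3 at 300° (3.3). Total 6.3 kJ/mol.
Max at 0° (23.7 kJ/mol), min at 300° (6.3 kJ/mol); barrier = 17.4 kJ/mol.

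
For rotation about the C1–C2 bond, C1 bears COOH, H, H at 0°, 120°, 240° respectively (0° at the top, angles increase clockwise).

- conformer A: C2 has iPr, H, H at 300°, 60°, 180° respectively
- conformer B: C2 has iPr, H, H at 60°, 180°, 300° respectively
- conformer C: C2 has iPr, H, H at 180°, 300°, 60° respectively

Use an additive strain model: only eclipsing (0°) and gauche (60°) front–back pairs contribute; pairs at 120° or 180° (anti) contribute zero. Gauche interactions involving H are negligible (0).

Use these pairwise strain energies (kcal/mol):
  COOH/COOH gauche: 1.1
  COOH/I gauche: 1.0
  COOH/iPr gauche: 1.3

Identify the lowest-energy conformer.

C

A (staggered): COOH(0°)/iPr(300°) gauche 1.3 → 1.3 kcal/mol.
B (staggered): COOH(0°)/iPr(60°) gauche 1.3 → 1.3 kcal/mol.
C (staggered): no non-H gauche contacts → 0.0 kcal/mol.
C has the lowest total (0.0 kcal/mol).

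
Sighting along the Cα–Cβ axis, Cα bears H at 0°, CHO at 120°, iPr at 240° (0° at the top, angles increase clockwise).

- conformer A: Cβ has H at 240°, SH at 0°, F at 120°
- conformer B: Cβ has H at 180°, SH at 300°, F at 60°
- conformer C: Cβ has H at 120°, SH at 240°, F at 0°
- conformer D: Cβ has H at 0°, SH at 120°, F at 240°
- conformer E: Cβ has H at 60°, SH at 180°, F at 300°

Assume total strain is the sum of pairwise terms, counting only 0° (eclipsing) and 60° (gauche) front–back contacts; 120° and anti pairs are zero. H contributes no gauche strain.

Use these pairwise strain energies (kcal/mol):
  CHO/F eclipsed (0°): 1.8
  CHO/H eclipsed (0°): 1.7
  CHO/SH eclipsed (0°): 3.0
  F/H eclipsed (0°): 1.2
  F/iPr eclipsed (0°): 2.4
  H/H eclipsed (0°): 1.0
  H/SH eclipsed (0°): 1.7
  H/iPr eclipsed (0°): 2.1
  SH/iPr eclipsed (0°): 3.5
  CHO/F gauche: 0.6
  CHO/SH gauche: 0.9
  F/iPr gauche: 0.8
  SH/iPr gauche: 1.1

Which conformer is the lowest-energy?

A (eclipsed): H(0°)/SH(0°) eclipsed 1.7; CHO(120°)/F(120°) eclipsed 1.8; iPr(240°)/H(240°) eclipsed 2.1 → 5.6 kcal/mol.
B (staggered): CHO(120°)/F(60°) gauche 0.6; iPr(240°)/SH(300°) gauche 1.1 → 1.7 kcal/mol.
C (eclipsed): H(0°)/F(0°) eclipsed 1.2; CHO(120°)/H(120°) eclipsed 1.7; iPr(240°)/SH(240°) eclipsed 3.5 → 6.4 kcal/mol.
D (eclipsed): H(0°)/H(0°) eclipsed 1.0; CHO(120°)/SH(120°) eclipsed 3.0; iPr(240°)/F(240°) eclipsed 2.4 → 6.4 kcal/mol.
E (staggered): CHO(120°)/SH(180°) gauche 0.9; iPr(240°)/SH(180°) gauche 1.1; iPr(240°)/F(300°) gauche 0.8 → 2.8 kcal/mol.
B has the lowest total (1.7 kcal/mol).

B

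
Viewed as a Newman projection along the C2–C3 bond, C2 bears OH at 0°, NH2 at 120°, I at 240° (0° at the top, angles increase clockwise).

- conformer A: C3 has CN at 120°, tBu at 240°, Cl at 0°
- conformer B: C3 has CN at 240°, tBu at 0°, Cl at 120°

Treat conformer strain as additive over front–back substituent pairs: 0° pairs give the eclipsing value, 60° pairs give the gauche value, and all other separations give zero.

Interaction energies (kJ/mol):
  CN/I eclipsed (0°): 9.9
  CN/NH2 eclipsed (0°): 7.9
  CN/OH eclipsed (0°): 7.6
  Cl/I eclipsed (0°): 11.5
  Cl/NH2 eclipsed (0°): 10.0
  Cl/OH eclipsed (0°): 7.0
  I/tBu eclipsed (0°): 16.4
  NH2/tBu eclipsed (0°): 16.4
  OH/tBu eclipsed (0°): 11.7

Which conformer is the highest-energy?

A (eclipsed): OH(0°)/Cl(0°) eclipsed 7.0; NH2(120°)/CN(120°) eclipsed 7.9; I(240°)/tBu(240°) eclipsed 16.4 → 31.3 kJ/mol.
B (eclipsed): OH(0°)/tBu(0°) eclipsed 11.7; NH2(120°)/Cl(120°) eclipsed 10.0; I(240°)/CN(240°) eclipsed 9.9 → 31.6 kJ/mol.
B has the highest total (31.6 kJ/mol).

B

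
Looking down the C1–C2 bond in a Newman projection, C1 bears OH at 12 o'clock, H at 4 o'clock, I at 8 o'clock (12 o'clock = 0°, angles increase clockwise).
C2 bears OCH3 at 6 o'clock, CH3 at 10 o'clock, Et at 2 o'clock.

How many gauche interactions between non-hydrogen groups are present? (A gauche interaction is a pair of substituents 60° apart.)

Non-H gauche pairs: OH(0°)/CH3(300°); OH(0°)/Et(60°); I(240°)/OCH3(180°); I(240°)/CH3(300°) — 4 interactions.

4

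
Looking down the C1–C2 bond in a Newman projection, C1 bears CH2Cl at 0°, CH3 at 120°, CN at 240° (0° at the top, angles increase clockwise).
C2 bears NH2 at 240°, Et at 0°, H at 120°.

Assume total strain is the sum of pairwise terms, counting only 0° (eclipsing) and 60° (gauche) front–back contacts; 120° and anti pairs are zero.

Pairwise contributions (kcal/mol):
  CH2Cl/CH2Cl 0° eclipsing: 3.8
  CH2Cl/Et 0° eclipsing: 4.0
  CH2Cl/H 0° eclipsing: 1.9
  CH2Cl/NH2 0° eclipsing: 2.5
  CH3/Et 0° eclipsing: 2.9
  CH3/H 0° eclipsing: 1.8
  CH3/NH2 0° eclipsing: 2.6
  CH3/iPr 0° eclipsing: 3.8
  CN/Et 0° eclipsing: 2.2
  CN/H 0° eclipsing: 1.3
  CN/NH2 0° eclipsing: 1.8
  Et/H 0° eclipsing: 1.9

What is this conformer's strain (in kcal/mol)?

7.6 kcal/mol

This conformer (eclipsed): CH2Cl–Et eclipsed, CH3–H eclipsed, CN–NH2 eclipsed; 4.0 + 1.8 + 1.8 = 7.6 kcal/mol.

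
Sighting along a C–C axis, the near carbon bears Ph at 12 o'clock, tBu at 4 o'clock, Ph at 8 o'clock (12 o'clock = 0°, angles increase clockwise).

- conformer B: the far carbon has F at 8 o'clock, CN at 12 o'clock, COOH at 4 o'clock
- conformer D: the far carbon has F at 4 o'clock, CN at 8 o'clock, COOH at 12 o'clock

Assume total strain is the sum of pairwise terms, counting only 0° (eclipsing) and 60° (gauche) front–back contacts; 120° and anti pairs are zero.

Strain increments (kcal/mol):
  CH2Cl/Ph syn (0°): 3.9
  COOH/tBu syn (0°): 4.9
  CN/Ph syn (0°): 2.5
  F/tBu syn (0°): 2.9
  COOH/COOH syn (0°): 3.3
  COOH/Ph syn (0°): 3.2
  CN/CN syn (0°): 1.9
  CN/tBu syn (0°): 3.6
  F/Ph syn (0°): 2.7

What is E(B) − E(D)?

+1.5 kcal/mol

B (eclipsed): Ph(0°)/CN(0°) eclipsed 2.5; tBu(120°)/COOH(120°) eclipsed 4.9; Ph(240°)/F(240°) eclipsed 2.7 → 10.1 kcal/mol.
D (eclipsed): Ph(0°)/COOH(0°) eclipsed 3.2; tBu(120°)/F(120°) eclipsed 2.9; Ph(240°)/CN(240°) eclipsed 2.5 → 8.6 kcal/mol.
E(B) − E(D) = 10.1 − 8.6 = +1.5 kcal/mol.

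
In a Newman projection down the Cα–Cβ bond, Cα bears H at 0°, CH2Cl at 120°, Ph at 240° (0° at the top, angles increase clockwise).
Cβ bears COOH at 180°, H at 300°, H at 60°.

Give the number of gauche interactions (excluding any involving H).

2

Non-H gauche pairs: CH2Cl(120°)/COOH(180°); Ph(240°)/COOH(180°) — 2 interactions.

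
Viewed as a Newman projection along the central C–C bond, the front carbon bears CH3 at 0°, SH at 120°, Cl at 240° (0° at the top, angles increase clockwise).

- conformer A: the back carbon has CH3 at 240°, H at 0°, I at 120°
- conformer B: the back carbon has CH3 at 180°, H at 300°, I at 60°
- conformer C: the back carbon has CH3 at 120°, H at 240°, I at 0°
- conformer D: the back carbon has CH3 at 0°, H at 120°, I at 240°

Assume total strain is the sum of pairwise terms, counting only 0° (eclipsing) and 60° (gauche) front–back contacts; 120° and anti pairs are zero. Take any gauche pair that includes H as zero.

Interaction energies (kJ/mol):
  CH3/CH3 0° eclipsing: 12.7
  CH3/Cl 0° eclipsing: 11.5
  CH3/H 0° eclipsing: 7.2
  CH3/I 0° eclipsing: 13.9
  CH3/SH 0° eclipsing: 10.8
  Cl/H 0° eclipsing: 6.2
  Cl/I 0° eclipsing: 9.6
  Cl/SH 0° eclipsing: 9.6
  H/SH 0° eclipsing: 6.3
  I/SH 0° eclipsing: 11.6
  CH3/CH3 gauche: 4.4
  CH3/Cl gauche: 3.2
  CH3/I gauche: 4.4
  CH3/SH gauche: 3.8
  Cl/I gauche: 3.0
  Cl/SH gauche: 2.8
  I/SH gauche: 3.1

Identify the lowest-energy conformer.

A (eclipsed): CH3–H eclipsed, SH–I eclipsed, Cl–CH3 eclipsed; 7.2 + 11.6 + 11.5 = 30.3 kJ/mol.
B (staggered): CH3–I gauche, SH–CH3 gauche, SH–I gauche, Cl–CH3 gauche; 4.4 + 3.8 + 3.1 + 3.2 = 14.5 kJ/mol.
C (eclipsed): CH3–I eclipsed, SH–CH3 eclipsed, Cl–H eclipsed; 13.9 + 10.8 + 6.2 = 30.9 kJ/mol.
D (eclipsed): CH3–CH3 eclipsed, SH–H eclipsed, Cl–I eclipsed; 12.7 + 6.3 + 9.6 = 28.6 kJ/mol.
B has the lowest total (14.5 kJ/mol).

B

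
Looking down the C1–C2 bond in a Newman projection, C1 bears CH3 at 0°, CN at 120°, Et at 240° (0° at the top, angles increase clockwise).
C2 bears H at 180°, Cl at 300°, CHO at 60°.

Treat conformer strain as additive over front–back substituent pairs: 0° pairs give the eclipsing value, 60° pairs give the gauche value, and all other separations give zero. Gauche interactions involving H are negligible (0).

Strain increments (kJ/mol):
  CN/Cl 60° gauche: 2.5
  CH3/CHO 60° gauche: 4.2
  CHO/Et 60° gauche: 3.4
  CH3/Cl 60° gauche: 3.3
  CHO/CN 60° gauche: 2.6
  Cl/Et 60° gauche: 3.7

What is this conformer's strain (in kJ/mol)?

This conformer (staggered): CH3–Cl gauche, CH3–CHO gauche, CN–CHO gauche, Et–Cl gauche; 3.3 + 4.2 + 2.6 + 3.7 = 13.8 kJ/mol.

13.8 kJ/mol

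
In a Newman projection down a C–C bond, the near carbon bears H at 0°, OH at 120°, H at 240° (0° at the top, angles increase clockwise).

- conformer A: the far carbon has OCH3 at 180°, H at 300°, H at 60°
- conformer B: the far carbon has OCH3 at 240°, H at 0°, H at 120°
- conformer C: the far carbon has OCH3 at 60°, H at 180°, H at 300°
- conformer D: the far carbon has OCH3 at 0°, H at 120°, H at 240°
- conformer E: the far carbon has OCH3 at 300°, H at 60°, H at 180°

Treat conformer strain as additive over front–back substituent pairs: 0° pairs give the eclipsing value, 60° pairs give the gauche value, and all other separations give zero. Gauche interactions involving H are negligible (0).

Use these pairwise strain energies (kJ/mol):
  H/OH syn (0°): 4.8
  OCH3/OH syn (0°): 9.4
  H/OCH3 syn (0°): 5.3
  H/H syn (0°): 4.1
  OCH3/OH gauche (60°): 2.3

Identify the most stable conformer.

E

A is staggered. OH at 120° is gauche with OCH3 at 180° (2.3). Total 2.3 kJ/mol.
B is eclipsed. H at 0° is eclipsed with H at 0° (4.1); OH at 120° is eclipsed with H at 120° (4.8); H at 240° is eclipsed with OCH3 at 240° (5.3). Total 14.2 kJ/mol.
C is staggered. OH at 120° is gauche with OCH3 at 60° (2.3). Total 2.3 kJ/mol.
D is eclipsed. H at 0° is eclipsed with OCH3 at 0° (5.3); OH at 120° is eclipsed with H at 120° (4.8); H at 240° is eclipsed with H at 240° (4.1). Total 14.2 kJ/mol.
E (staggered): no non-H gauche contacts → 0.0 kJ/mol.
E has the lowest total (0.0 kJ/mol).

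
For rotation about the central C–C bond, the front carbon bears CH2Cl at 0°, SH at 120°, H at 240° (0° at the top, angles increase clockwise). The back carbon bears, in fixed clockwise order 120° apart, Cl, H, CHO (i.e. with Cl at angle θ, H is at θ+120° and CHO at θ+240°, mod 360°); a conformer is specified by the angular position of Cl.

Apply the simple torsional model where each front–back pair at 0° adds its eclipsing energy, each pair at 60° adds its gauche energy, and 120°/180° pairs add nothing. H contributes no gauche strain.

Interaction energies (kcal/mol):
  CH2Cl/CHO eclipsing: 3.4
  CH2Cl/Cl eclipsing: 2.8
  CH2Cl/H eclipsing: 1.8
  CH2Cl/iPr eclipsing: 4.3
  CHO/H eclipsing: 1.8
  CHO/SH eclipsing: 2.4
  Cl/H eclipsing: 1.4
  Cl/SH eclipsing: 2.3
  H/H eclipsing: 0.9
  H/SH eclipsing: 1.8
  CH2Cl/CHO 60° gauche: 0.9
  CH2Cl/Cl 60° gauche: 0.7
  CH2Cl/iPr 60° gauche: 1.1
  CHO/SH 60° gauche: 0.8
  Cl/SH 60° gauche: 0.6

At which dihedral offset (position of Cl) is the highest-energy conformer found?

120°

Cl at 0° (eclipsed): CH2Cl–Cl eclipsed, SH–H eclipsed, H–CHO eclipsed; 2.8 + 1.8 + 1.8 = 6.4 kcal/mol.
Cl at 60° (staggered): CH2Cl–Cl gauche, CH2Cl–CHO gauche, SH–Cl gauche; 0.7 + 0.9 + 0.6 = 2.2 kcal/mol.
Cl at 120° (eclipsed): CH2Cl–CHO eclipsed, SH–Cl eclipsed, H–H eclipsed; 3.4 + 2.3 + 0.9 = 6.6 kcal/mol.
Cl at 180° (staggered): CH2Cl–CHO gauche, SH–Cl gauche, SH–CHO gauche; 0.9 + 0.6 + 0.8 = 2.3 kcal/mol.
Cl at 240° (eclipsed): CH2Cl–H eclipsed, SH–CHO eclipsed, H–Cl eclipsed; 1.8 + 2.4 + 1.4 = 5.6 kcal/mol.
Cl at 300° (staggered): CH2Cl–Cl gauche, SH–CHO gauche; 0.7 + 0.8 = 1.5 kcal/mol.
The maximum (6.6 kcal/mol) occurs with Cl at 120°.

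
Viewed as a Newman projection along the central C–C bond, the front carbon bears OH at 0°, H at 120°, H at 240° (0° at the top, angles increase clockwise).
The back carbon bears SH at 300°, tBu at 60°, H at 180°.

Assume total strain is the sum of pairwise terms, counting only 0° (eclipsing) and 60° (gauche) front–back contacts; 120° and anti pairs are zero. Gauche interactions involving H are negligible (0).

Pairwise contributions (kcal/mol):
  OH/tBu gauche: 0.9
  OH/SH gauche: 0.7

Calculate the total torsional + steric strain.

1.6 kcal/mol

This conformer (staggered): OH–SH gauche, OH–tBu gauche; 0.7 + 0.9 = 1.6 kcal/mol.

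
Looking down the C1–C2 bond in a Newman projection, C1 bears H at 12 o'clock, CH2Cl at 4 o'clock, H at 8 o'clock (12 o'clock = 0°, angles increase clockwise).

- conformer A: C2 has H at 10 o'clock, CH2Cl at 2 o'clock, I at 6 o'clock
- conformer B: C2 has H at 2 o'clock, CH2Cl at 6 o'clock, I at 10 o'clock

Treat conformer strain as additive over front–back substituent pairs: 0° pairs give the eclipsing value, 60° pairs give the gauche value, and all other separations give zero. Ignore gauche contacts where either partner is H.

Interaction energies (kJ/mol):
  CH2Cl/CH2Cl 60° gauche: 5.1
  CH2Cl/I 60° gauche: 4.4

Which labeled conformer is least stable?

A

A (staggered): CH2Cl(120°)/CH2Cl(60°) gauche 5.1; CH2Cl(120°)/I(180°) gauche 4.4 → 9.5 kJ/mol.
B (staggered): CH2Cl(120°)/CH2Cl(180°) gauche 5.1 → 5.1 kJ/mol.
A has the highest total (9.5 kJ/mol).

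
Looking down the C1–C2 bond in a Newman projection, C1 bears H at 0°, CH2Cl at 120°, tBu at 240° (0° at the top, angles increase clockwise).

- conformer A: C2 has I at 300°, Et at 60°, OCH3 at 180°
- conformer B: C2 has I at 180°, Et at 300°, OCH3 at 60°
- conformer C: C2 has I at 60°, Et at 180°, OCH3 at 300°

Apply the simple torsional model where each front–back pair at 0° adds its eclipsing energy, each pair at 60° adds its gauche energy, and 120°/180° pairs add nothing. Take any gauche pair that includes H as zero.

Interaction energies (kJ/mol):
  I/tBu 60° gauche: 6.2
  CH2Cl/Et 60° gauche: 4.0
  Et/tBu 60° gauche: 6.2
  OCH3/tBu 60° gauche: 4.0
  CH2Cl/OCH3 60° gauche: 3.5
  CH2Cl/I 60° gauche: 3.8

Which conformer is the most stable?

A (staggered): CH2Cl–Et gauche, CH2Cl–OCH3 gauche, tBu–I gauche, tBu–OCH3 gauche; 4.0 + 3.5 + 6.2 + 4.0 = 17.7 kJ/mol.
B (staggered): CH2Cl–I gauche, CH2Cl–OCH3 gauche, tBu–I gauche, tBu–Et gauche; 3.8 + 3.5 + 6.2 + 6.2 = 19.7 kJ/mol.
C (staggered): CH2Cl–I gauche, CH2Cl–Et gauche, tBu–Et gauche, tBu–OCH3 gauche; 3.8 + 4.0 + 6.2 + 4.0 = 18.0 kJ/mol.
A has the lowest total (17.7 kJ/mol).

A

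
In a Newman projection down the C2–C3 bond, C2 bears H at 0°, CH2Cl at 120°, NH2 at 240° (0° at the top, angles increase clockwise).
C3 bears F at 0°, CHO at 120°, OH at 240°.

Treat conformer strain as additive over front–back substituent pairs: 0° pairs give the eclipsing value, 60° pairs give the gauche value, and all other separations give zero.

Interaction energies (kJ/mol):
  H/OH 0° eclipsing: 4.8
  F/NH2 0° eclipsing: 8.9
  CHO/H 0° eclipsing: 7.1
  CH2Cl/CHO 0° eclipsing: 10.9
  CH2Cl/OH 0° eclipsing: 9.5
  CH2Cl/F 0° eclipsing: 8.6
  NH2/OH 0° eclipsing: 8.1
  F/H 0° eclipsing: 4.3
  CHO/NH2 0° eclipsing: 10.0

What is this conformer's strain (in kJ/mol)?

This conformer (eclipsed): H–F eclipsed, CH2Cl–CHO eclipsed, NH2–OH eclipsed; 4.3 + 10.9 + 8.1 = 23.3 kJ/mol.

23.3 kJ/mol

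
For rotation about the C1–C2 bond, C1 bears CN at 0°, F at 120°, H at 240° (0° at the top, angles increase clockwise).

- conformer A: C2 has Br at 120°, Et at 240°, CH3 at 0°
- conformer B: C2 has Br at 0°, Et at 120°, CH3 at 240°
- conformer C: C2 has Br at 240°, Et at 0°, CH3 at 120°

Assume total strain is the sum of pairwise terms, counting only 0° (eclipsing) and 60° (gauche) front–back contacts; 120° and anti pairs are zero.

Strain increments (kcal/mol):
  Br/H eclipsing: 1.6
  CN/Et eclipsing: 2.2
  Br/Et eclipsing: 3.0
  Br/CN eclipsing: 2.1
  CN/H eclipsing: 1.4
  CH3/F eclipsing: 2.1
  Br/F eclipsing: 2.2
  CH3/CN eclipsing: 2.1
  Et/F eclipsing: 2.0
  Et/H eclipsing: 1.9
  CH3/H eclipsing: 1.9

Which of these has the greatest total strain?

A is eclipsed. CN at 0° is eclipsed with CH3 at 0° (2.1); F at 120° is eclipsed with Br at 120° (2.2); H at 240° is eclipsed with Et at 240° (1.9). Total 6.2 kcal/mol.
B is eclipsed. CN at 0° is eclipsed with Br at 0° (2.1); F at 120° is eclipsed with Et at 120° (2.0); H at 240° is eclipsed with CH3 at 240° (1.9). Total 6.0 kcal/mol.
C is eclipsed. CN at 0° is eclipsed with Et at 0° (2.2); F at 120° is eclipsed with CH3 at 120° (2.1); H at 240° is eclipsed with Br at 240° (1.6). Total 5.9 kcal/mol.
A has the highest total (6.2 kcal/mol).

A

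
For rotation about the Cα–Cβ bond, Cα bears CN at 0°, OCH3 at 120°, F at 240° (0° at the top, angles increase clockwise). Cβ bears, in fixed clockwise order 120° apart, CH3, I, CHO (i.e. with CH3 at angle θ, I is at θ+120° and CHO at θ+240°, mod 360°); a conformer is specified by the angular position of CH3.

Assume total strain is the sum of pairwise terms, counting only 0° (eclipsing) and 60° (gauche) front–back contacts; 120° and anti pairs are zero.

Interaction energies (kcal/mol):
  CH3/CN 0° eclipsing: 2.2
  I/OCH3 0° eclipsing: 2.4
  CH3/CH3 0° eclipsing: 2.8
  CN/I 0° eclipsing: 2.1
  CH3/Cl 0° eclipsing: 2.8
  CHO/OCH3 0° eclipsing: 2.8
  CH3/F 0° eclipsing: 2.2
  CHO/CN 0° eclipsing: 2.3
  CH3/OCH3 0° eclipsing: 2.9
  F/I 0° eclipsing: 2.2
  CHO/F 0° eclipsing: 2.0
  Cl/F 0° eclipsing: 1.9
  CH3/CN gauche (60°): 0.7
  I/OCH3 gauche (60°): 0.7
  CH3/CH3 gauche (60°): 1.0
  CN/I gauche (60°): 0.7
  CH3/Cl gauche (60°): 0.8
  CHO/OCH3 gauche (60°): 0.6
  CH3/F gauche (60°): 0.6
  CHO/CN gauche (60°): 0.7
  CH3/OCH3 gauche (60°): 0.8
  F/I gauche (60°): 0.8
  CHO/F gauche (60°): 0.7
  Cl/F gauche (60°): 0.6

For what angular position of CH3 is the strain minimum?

300°

CH3 at 0° (eclipsed): CN(0°)/CH3(0°) eclipsed 2.2; OCH3(120°)/I(120°) eclipsed 2.4; F(240°)/CHO(240°) eclipsed 2.0 → 6.6 kcal/mol.
CH3 at 60° (staggered): CN(0°)/CH3(60°) gauche 0.7; CN(0°)/CHO(300°) gauche 0.7; OCH3(120°)/CH3(60°) gauche 0.8; OCH3(120°)/I(180°) gauche 0.7; F(240°)/I(180°) gauche 0.8; F(240°)/CHO(300°) gauche 0.7 → 4.4 kcal/mol.
CH3 at 120° (eclipsed): CN(0°)/CHO(0°) eclipsed 2.3; OCH3(120°)/CH3(120°) eclipsed 2.9; F(240°)/I(240°) eclipsed 2.2 → 7.4 kcal/mol.
CH3 at 180° (staggered): CN(0°)/I(300°) gauche 0.7; CN(0°)/CHO(60°) gauche 0.7; OCH3(120°)/CH3(180°) gauche 0.8; OCH3(120°)/CHO(60°) gauche 0.6; F(240°)/CH3(180°) gauche 0.6; F(240°)/I(300°) gauche 0.8 → 4.2 kcal/mol.
CH3 at 240° (eclipsed): CN(0°)/I(0°) eclipsed 2.1; OCH3(120°)/CHO(120°) eclipsed 2.8; F(240°)/CH3(240°) eclipsed 2.2 → 7.1 kcal/mol.
CH3 at 300° (staggered): CN(0°)/CH3(300°) gauche 0.7; CN(0°)/I(60°) gauche 0.7; OCH3(120°)/I(60°) gauche 0.7; OCH3(120°)/CHO(180°) gauche 0.6; F(240°)/CH3(300°) gauche 0.6; F(240°)/CHO(180°) gauche 0.7 → 4.0 kcal/mol.
The minimum (4.0 kcal/mol) occurs with CH3 at 300°.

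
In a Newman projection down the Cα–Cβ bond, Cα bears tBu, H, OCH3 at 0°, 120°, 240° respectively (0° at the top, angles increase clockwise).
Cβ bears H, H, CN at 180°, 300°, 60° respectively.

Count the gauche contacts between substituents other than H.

1

Non-H gauche pairs: tBu(0°)/CN(60°) — 1 interaction.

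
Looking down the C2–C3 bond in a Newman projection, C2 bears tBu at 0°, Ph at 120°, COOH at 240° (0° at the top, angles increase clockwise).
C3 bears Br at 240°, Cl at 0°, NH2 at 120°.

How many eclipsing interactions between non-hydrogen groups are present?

3

Non-H eclipsing pairs: tBu(0°)/Cl(0°); Ph(120°)/NH2(120°); COOH(240°)/Br(240°) — 3 interactions.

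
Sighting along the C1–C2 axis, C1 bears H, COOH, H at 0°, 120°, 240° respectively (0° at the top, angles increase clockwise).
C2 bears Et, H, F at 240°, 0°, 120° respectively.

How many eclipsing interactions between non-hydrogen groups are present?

1

Non-H eclipsing pairs: COOH(120°)/F(120°) — 1 interaction.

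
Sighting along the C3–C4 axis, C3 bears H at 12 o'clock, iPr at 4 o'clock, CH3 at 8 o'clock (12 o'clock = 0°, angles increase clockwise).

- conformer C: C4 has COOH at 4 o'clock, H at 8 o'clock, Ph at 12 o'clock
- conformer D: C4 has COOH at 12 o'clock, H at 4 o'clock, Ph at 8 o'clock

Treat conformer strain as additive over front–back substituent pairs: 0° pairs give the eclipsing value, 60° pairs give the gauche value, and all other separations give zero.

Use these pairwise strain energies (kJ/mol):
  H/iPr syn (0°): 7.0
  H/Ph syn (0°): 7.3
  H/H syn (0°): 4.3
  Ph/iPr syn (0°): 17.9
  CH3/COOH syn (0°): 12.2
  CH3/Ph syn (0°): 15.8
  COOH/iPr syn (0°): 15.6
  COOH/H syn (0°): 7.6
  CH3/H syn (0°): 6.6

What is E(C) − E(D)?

-0.9 kJ/mol

C (eclipsed): H(0°)/Ph(0°) eclipsed 7.3; iPr(120°)/COOH(120°) eclipsed 15.6; CH3(240°)/H(240°) eclipsed 6.6 → 29.5 kJ/mol.
D (eclipsed): H(0°)/COOH(0°) eclipsed 7.6; iPr(120°)/H(120°) eclipsed 7.0; CH3(240°)/Ph(240°) eclipsed 15.8 → 30.4 kJ/mol.
E(C) − E(D) = 29.5 − 30.4 = -0.9 kJ/mol.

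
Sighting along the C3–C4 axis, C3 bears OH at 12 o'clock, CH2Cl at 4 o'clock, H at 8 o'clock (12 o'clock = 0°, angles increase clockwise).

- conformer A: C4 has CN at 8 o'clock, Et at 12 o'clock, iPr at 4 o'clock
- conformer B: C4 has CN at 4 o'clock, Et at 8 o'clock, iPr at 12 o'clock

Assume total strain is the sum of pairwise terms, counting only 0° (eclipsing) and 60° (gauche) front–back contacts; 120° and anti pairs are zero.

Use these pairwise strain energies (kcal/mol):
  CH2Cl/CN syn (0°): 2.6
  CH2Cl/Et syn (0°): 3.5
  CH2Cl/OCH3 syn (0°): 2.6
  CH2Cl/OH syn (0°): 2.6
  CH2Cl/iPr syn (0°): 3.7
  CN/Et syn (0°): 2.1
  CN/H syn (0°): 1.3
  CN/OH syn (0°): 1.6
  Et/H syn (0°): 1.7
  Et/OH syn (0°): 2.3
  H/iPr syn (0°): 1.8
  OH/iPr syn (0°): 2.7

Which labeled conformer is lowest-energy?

B

A is eclipsed. OH at 0° is eclipsed with Et at 0° (2.3); CH2Cl at 120° is eclipsed with iPr at 120° (3.7); H at 240° is eclipsed with CN at 240° (1.3). Total 7.3 kcal/mol.
B is eclipsed. OH at 0° is eclipsed with iPr at 0° (2.7); CH2Cl at 120° is eclipsed with CN at 120° (2.6); H at 240° is eclipsed with Et at 240° (1.7). Total 7.0 kcal/mol.
B has the lowest total (7.0 kcal/mol).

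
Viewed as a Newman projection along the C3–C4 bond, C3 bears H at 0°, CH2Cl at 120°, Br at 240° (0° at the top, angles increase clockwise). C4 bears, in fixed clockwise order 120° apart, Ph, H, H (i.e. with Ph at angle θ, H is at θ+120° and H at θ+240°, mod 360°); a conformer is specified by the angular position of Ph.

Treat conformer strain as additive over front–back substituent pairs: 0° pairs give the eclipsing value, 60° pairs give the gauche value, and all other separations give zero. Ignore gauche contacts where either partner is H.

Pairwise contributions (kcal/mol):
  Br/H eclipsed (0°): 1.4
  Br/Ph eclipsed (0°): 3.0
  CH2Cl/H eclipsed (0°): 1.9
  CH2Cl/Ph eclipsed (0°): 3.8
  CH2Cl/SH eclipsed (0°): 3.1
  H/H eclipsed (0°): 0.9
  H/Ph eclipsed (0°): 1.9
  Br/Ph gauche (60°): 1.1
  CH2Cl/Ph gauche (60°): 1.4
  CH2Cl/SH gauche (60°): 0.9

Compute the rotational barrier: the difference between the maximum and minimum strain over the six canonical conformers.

Ph at 0° (eclipsed): H(0°)/Ph(0°) eclipsed 1.9; CH2Cl(120°)/H(120°) eclipsed 1.9; Br(240°)/H(240°) eclipsed 1.4 → 5.2 kcal/mol.
Ph at 60° (staggered): CH2Cl(120°)/Ph(60°) gauche 1.4 → 1.4 kcal/mol.
Ph at 120° (eclipsed): H(0°)/H(0°) eclipsed 0.9; CH2Cl(120°)/Ph(120°) eclipsed 3.8; Br(240°)/H(240°) eclipsed 1.4 → 6.1 kcal/mol.
Ph at 180° (staggered): CH2Cl(120°)/Ph(180°) gauche 1.4; Br(240°)/Ph(180°) gauche 1.1 → 2.5 kcal/mol.
Ph at 240° (eclipsed): H(0°)/H(0°) eclipsed 0.9; CH2Cl(120°)/H(120°) eclipsed 1.9; Br(240°)/Ph(240°) eclipsed 3.0 → 5.8 kcal/mol.
Ph at 300° (staggered): Br(240°)/Ph(300°) gauche 1.1 → 1.1 kcal/mol.
Max at 120° (6.1 kcal/mol), min at 300° (1.1 kcal/mol); barrier = 5.0 kcal/mol.

5.0 kcal/mol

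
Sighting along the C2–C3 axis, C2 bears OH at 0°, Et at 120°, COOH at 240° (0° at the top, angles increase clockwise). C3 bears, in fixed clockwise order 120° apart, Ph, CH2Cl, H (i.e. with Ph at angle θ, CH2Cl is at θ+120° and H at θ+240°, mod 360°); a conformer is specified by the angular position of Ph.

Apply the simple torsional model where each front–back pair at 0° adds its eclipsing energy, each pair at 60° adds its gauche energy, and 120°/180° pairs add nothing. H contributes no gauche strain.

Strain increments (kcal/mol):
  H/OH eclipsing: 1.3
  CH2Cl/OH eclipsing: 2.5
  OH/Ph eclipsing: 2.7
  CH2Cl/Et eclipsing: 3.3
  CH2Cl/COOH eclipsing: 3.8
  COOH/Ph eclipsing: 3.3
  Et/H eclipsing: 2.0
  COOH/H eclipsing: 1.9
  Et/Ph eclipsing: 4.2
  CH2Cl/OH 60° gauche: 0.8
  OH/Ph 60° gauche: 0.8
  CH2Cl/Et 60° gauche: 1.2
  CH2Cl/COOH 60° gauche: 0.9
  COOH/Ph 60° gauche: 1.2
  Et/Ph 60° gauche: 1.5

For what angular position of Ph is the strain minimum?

Ph at 0° (eclipsed): OH–Ph eclipsed, Et–CH2Cl eclipsed, COOH–H eclipsed; 2.7 + 3.3 + 1.9 = 7.9 kcal/mol.
Ph at 60° (staggered): OH–Ph gauche, Et–Ph gauche, Et–CH2Cl gauche, COOH–CH2Cl gauche; 0.8 + 1.5 + 1.2 + 0.9 = 4.4 kcal/mol.
Ph at 120° (eclipsed): OH–H eclipsed, Et–Ph eclipsed, COOH–CH2Cl eclipsed; 1.3 + 4.2 + 3.8 = 9.3 kcal/mol.
Ph at 180° (staggered): OH–CH2Cl gauche, Et–Ph gauche, COOH–Ph gauche, COOH–CH2Cl gauche; 0.8 + 1.5 + 1.2 + 0.9 = 4.4 kcal/mol.
Ph at 240° (eclipsed): OH–CH2Cl eclipsed, Et–H eclipsed, COOH–Ph eclipsed; 2.5 + 2.0 + 3.3 = 7.8 kcal/mol.
Ph at 300° (staggered): OH–Ph gauche, OH–CH2Cl gauche, Et–CH2Cl gauche, COOH–Ph gauche; 0.8 + 0.8 + 1.2 + 1.2 = 4.0 kcal/mol.
The minimum (4.0 kcal/mol) occurs with Ph at 300°.

300°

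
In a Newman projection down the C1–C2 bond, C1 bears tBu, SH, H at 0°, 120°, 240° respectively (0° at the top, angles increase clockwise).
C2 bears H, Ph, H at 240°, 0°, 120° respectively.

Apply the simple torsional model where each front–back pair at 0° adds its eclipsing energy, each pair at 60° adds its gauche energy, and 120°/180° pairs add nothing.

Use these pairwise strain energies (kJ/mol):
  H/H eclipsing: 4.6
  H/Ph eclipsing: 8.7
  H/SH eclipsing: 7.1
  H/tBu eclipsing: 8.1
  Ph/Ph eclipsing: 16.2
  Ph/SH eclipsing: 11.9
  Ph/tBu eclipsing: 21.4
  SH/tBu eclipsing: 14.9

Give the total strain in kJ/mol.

33.1 kJ/mol

This conformer (eclipsed): tBu–Ph eclipsed, SH–H eclipsed, H–H eclipsed; 21.4 + 7.1 + 4.6 = 33.1 kJ/mol.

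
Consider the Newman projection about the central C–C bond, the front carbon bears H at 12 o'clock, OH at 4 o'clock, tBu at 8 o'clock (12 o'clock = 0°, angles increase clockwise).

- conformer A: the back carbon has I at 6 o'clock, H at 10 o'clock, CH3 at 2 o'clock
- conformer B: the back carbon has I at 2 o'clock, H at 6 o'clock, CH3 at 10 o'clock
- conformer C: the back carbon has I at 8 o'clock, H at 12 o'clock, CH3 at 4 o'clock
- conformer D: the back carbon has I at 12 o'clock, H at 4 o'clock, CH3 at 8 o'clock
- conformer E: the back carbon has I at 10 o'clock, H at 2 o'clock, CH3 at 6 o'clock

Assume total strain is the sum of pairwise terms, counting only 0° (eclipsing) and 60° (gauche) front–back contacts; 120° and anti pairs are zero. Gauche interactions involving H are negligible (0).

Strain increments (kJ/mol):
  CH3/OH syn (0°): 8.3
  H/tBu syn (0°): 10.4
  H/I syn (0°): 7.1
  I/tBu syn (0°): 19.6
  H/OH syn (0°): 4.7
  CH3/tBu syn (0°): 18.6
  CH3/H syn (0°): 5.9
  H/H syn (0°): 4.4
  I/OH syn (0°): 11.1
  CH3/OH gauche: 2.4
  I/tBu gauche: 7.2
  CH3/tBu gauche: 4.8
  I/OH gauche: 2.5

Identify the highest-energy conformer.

C

A (staggered): OH(120°)/I(180°) gauche 2.5; OH(120°)/CH3(60°) gauche 2.4; tBu(240°)/I(180°) gauche 7.2 → 12.1 kJ/mol.
B (staggered): OH(120°)/I(60°) gauche 2.5; tBu(240°)/CH3(300°) gauche 4.8 → 7.3 kJ/mol.
C (eclipsed): H(0°)/H(0°) eclipsed 4.4; OH(120°)/CH3(120°) eclipsed 8.3; tBu(240°)/I(240°) eclipsed 19.6 → 32.3 kJ/mol.
D (eclipsed): H(0°)/I(0°) eclipsed 7.1; OH(120°)/H(120°) eclipsed 4.7; tBu(240°)/CH3(240°) eclipsed 18.6 → 30.4 kJ/mol.
E (staggered): OH(120°)/CH3(180°) gauche 2.4; tBu(240°)/I(300°) gauche 7.2; tBu(240°)/CH3(180°) gauche 4.8 → 14.4 kJ/mol.
C has the highest total (32.3 kJ/mol).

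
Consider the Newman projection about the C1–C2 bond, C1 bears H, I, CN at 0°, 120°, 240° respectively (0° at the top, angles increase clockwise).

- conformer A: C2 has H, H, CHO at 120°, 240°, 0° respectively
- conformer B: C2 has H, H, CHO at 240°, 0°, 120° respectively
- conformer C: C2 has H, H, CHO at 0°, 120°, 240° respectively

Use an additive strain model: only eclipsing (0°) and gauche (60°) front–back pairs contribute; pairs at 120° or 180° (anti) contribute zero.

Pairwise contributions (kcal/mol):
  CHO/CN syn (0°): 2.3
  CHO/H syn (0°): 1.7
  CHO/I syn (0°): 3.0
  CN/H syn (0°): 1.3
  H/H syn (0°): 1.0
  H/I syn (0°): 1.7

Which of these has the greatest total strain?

B

A (eclipsed): H(0°)/CHO(0°) eclipsed 1.7; I(120°)/H(120°) eclipsed 1.7; CN(240°)/H(240°) eclipsed 1.3 → 4.7 kcal/mol.
B (eclipsed): H(0°)/H(0°) eclipsed 1.0; I(120°)/CHO(120°) eclipsed 3.0; CN(240°)/H(240°) eclipsed 1.3 → 5.3 kcal/mol.
C (eclipsed): H(0°)/H(0°) eclipsed 1.0; I(120°)/H(120°) eclipsed 1.7; CN(240°)/CHO(240°) eclipsed 2.3 → 5.0 kcal/mol.
B has the highest total (5.3 kcal/mol).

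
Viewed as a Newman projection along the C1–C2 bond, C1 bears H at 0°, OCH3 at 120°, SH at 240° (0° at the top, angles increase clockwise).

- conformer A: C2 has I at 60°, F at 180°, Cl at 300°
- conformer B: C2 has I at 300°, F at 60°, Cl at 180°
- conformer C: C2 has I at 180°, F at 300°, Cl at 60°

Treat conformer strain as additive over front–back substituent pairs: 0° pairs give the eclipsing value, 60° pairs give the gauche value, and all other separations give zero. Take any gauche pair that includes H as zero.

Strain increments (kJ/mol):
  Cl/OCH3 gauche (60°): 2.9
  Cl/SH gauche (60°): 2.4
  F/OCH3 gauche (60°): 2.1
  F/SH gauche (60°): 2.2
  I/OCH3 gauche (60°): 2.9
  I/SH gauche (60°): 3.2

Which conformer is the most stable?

A (staggered): OCH3–I gauche, OCH3–F gauche, SH–F gauche, SH–Cl gauche; 2.9 + 2.1 + 2.2 + 2.4 = 9.6 kJ/mol.
B (staggered): OCH3–F gauche, OCH3–Cl gauche, SH–I gauche, SH–Cl gauche; 2.1 + 2.9 + 3.2 + 2.4 = 10.6 kJ/mol.
C (staggered): OCH3–I gauche, OCH3–Cl gauche, SH–I gauche, SH–F gauche; 2.9 + 2.9 + 3.2 + 2.2 = 11.2 kJ/mol.
A has the lowest total (9.6 kJ/mol).

A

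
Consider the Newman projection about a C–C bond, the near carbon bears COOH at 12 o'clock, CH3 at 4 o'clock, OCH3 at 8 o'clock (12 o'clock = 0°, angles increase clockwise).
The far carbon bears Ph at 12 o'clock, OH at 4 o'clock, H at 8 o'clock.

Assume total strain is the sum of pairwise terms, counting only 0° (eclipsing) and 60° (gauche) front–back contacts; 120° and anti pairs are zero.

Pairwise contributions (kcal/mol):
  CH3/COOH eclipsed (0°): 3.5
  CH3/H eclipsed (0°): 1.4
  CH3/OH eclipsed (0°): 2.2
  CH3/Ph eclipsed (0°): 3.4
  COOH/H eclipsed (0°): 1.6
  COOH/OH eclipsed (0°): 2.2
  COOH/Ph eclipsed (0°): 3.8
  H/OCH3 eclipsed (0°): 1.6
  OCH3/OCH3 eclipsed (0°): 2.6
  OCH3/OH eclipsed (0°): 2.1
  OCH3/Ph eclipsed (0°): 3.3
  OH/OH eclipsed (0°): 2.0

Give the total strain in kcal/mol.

This conformer (eclipsed): COOH–Ph eclipsed, CH3–OH eclipsed, OCH3–H eclipsed; 3.8 + 2.2 + 1.6 = 7.6 kcal/mol.

7.6 kcal/mol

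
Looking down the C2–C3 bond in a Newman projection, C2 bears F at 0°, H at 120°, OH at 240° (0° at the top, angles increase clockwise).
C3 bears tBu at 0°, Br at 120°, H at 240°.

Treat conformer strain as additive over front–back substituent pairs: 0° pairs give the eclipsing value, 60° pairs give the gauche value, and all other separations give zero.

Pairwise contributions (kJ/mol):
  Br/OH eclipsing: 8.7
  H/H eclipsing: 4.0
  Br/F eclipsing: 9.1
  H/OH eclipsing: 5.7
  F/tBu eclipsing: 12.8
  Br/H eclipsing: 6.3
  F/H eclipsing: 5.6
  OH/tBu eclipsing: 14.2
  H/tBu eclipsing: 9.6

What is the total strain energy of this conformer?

This conformer (eclipsed): F–tBu eclipsed, H–Br eclipsed, OH–H eclipsed; 12.8 + 6.3 + 5.7 = 24.8 kJ/mol.

24.8 kJ/mol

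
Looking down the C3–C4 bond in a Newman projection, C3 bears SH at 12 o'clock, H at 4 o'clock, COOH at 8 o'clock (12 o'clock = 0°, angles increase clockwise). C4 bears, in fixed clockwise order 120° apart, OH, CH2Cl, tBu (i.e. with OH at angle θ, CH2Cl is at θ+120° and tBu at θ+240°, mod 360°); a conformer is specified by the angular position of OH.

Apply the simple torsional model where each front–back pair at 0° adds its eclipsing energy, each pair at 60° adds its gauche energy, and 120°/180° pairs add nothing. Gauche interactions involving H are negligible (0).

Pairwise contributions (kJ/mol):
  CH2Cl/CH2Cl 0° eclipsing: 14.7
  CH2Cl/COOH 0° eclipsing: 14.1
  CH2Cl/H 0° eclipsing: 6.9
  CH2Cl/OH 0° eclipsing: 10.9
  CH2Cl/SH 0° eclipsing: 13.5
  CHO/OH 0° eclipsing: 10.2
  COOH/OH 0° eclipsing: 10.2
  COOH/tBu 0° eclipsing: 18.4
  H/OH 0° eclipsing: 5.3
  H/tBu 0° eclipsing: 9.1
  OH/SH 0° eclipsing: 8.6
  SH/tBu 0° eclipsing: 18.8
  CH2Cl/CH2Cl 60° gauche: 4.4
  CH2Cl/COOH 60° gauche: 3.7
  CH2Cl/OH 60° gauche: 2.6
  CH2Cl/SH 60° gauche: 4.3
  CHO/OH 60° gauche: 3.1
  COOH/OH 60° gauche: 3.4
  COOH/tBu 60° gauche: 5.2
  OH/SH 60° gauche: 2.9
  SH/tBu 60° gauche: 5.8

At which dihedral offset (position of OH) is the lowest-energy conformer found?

300°

OH at 0° (eclipsed): SH(0°)/OH(0°) eclipsed 8.6; H(120°)/CH2Cl(120°) eclipsed 6.9; COOH(240°)/tBu(240°) eclipsed 18.4 → 33.9 kJ/mol.
OH at 60° (staggered): SH(0°)/OH(60°) gauche 2.9; SH(0°)/tBu(300°) gauche 5.8; COOH(240°)/CH2Cl(180°) gauche 3.7; COOH(240°)/tBu(300°) gauche 5.2 → 17.6 kJ/mol.
OH at 120° (eclipsed): SH(0°)/tBu(0°) eclipsed 18.8; H(120°)/OH(120°) eclipsed 5.3; COOH(240°)/CH2Cl(240°) eclipsed 14.1 → 38.2 kJ/mol.
OH at 180° (staggered): SH(0°)/CH2Cl(300°) gauche 4.3; SH(0°)/tBu(60°) gauche 5.8; COOH(240°)/OH(180°) gauche 3.4; COOH(240°)/CH2Cl(300°) gauche 3.7 → 17.2 kJ/mol.
OH at 240° (eclipsed): SH(0°)/CH2Cl(0°) eclipsed 13.5; H(120°)/tBu(120°) eclipsed 9.1; COOH(240°)/OH(240°) eclipsed 10.2 → 32.8 kJ/mol.
OH at 300° (staggered): SH(0°)/OH(300°) gauche 2.9; SH(0°)/CH2Cl(60°) gauche 4.3; COOH(240°)/OH(300°) gauche 3.4; COOH(240°)/tBu(180°) gauche 5.2 → 15.8 kJ/mol.
The minimum (15.8 kJ/mol) occurs with OH at 300°.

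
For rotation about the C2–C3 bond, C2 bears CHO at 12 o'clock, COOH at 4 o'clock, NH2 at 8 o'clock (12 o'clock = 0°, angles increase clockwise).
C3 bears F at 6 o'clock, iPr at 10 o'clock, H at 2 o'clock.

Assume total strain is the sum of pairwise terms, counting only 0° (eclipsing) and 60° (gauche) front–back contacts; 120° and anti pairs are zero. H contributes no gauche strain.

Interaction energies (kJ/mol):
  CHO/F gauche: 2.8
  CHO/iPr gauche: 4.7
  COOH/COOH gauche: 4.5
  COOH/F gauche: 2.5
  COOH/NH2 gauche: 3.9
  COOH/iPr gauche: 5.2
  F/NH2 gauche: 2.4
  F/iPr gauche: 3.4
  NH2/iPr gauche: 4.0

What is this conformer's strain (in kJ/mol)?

13.6 kJ/mol

This conformer (staggered): CHO(0°)/iPr(300°) gauche 4.7; COOH(120°)/F(180°) gauche 2.5; NH2(240°)/F(180°) gauche 2.4; NH2(240°)/iPr(300°) gauche 4.0 → 13.6 kJ/mol.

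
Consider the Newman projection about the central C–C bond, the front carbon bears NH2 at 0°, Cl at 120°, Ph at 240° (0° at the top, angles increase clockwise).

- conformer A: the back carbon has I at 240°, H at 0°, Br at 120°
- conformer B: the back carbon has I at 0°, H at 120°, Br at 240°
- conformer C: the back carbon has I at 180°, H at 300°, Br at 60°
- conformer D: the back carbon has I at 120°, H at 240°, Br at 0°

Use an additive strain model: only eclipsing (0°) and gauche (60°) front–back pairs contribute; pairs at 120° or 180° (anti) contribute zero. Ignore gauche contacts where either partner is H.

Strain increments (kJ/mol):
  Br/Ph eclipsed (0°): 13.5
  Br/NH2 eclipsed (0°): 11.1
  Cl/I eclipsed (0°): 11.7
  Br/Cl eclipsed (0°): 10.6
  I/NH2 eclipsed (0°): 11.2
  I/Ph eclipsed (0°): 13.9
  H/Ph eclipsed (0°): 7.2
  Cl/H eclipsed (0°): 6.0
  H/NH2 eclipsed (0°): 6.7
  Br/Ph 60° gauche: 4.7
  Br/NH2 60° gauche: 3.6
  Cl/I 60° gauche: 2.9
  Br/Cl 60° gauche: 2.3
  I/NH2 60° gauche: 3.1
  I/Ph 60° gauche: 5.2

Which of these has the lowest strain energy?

A (eclipsed): NH2–H eclipsed, Cl–Br eclipsed, Ph–I eclipsed; 6.7 + 10.6 + 13.9 = 31.2 kJ/mol.
B (eclipsed): NH2–I eclipsed, Cl–H eclipsed, Ph–Br eclipsed; 11.2 + 6.0 + 13.5 = 30.7 kJ/mol.
C (staggered): NH2–Br gauche, Cl–I gauche, Cl–Br gauche, Ph–I gauche; 3.6 + 2.9 + 2.3 + 5.2 = 14.0 kJ/mol.
D (eclipsed): NH2–Br eclipsed, Cl–I eclipsed, Ph–H eclipsed; 11.1 + 11.7 + 7.2 = 30.0 kJ/mol.
C has the lowest total (14.0 kJ/mol).

C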